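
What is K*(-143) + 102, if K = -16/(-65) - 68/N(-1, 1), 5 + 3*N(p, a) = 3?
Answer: -72596/5 ≈ -14519.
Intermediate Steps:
N(p, a) = -⅔ (N(p, a) = -5/3 + (⅓)*3 = -5/3 + 1 = -⅔)
K = 6646/65 (K = -16/(-65) - 68/(-⅔) = -16*(-1/65) - 68*(-3/2) = 16/65 + 102 = 6646/65 ≈ 102.25)
K*(-143) + 102 = (6646/65)*(-143) + 102 = -73106/5 + 102 = -72596/5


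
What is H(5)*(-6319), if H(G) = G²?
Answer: -157975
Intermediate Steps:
H(5)*(-6319) = 5²*(-6319) = 25*(-6319) = -157975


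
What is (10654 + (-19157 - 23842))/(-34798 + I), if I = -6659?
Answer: 32345/41457 ≈ 0.78021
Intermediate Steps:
(10654 + (-19157 - 23842))/(-34798 + I) = (10654 + (-19157 - 23842))/(-34798 - 6659) = (10654 - 42999)/(-41457) = -32345*(-1/41457) = 32345/41457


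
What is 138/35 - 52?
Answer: -1682/35 ≈ -48.057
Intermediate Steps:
138/35 - 52 = -1682/35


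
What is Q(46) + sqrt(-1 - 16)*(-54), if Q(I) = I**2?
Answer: 2116 - 54*I*sqrt(17) ≈ 2116.0 - 222.65*I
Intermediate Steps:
Q(46) + sqrt(-1 - 16)*(-54) = 46**2 + sqrt(-1 - 16)*(-54) = 2116 + sqrt(-17)*(-54) = 2116 + (I*sqrt(17))*(-54) = 2116 - 54*I*sqrt(17)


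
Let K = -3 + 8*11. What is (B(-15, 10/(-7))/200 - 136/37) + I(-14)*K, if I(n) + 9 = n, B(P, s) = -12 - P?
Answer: -14494089/7400 ≈ -1958.7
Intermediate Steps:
I(n) = -9 + n
K = 85 (K = -3 + 88 = 85)
(B(-15, 10/(-7))/200 - 136/37) + I(-14)*K = ((-12 - 1*(-15))/200 - 136/37) + (-9 - 14)*85 = ((-12 + 15)*(1/200) - 136*1/37) - 23*85 = (3*(1/200) - 136/37) - 1955 = (3/200 - 136/37) - 1955 = -27089/7400 - 1955 = -14494089/7400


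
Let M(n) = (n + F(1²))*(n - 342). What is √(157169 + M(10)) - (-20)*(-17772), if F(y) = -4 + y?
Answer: -355440 + 3*√17205 ≈ -3.5505e+5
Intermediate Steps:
M(n) = (-342 + n)*(-3 + n) (M(n) = (n + (-4 + 1²))*(n - 342) = (n + (-4 + 1))*(-342 + n) = (n - 3)*(-342 + n) = (-3 + n)*(-342 + n) = (-342 + n)*(-3 + n))
√(157169 + M(10)) - (-20)*(-17772) = √(157169 + (1026 + 10² - 345*10)) - (-20)*(-17772) = √(157169 + (1026 + 100 - 3450)) - 1*355440 = √(157169 - 2324) - 355440 = √154845 - 355440 = 3*√17205 - 355440 = -355440 + 3*√17205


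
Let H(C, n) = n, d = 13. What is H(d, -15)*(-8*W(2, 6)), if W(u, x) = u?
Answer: 240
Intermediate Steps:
H(d, -15)*(-8*W(2, 6)) = -(-120)*2 = -15*(-16) = 240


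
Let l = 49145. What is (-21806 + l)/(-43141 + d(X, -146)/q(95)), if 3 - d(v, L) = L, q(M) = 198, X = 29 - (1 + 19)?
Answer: -5413122/8541769 ≈ -0.63372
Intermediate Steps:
X = 9 (X = 29 - 1*20 = 29 - 20 = 9)
d(v, L) = 3 - L
(-21806 + l)/(-43141 + d(X, -146)/q(95)) = (-21806 + 49145)/(-43141 + (3 - 1*(-146))/198) = 27339/(-43141 + (3 + 146)*(1/198)) = 27339/(-43141 + 149*(1/198)) = 27339/(-43141 + 149/198) = 27339/(-8541769/198) = 27339*(-198/8541769) = -5413122/8541769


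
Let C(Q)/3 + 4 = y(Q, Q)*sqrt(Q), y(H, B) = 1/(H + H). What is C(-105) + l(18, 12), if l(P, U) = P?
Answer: 6 - I*sqrt(105)/70 ≈ 6.0 - 0.14638*I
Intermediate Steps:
y(H, B) = 1/(2*H)
C(Q) = -12 + 3/(2*sqrt(Q)) (C(Q) = -12 + 3*((1/(2*Q))*sqrt(Q)) = -12 + 3*(1/(2*sqrt(Q))) = -12 + 3/(2*sqrt(Q)))
C(-105) + l(18, 12) = (-12 + 3/(2*sqrt(-105))) + 18 = (-12 + 3*(-I*sqrt(105)/105)/2) + 18 = (-12 - I*sqrt(105)/70) + 18 = 6 - I*sqrt(105)/70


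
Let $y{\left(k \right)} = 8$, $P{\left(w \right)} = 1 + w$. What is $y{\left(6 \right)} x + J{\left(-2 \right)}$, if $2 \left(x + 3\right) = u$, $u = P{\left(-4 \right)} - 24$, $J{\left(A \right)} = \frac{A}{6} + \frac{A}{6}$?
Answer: $- \frac{398}{3} \approx -132.67$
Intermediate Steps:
$J{\left(A \right)} = \frac{A}{3}$ ($J{\left(A \right)} = A \frac{1}{6} + A \frac{1}{6} = \frac{A}{6} + \frac{A}{6} = \frac{A}{3}$)
$u = -27$ ($u = \left(1 - 4\right) - 24 = -3 - 24 = -27$)
$x = - \frac{33}{2}$ ($x = -3 + \frac{1}{2} \left(-27\right) = -3 - \frac{27}{2} = - \frac{33}{2} \approx -16.5$)
$y{\left(6 \right)} x + J{\left(-2 \right)} = 8 \left(- \frac{33}{2}\right) + \frac{1}{3} \left(-2\right) = -132 - \frac{2}{3} = - \frac{398}{3}$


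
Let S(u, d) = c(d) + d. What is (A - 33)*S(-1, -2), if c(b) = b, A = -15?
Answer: 192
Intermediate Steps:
S(u, d) = 2*d (S(u, d) = d + d = 2*d)
(A - 33)*S(-1, -2) = (-15 - 33)*(2*(-2)) = -48*(-4) = 192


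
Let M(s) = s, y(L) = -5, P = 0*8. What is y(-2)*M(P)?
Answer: 0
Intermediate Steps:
P = 0
y(-2)*M(P) = -5*0 = 0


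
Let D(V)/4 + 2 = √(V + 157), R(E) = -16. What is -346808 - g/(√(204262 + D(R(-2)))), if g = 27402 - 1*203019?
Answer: -346808 + 175617*√2/(2*√(102127 + 2*√141)) ≈ -3.4642e+5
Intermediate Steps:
D(V) = -8 + 4*√(157 + V) (D(V) = -8 + 4*√(V + 157) = -8 + 4*√(157 + V))
g = -175617 (g = 27402 - 203019 = -175617)
-346808 - g/(√(204262 + D(R(-2)))) = -346808 - (-175617)/(√(204262 + (-8 + 4*√(157 - 16)))) = -346808 - (-175617)/(√(204262 + (-8 + 4*√141))) = -346808 - (-175617)/(√(204254 + 4*√141)) = -346808 - (-175617)/√(204254 + 4*√141) = -346808 + 175617/√(204254 + 4*√141)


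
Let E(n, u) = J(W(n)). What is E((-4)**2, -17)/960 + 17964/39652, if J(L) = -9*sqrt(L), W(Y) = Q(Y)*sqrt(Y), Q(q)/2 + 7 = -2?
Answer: 4491/9913 - 9*I*sqrt(2)/160 ≈ 0.45304 - 0.07955*I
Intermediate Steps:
Q(q) = -18 (Q(q) = -14 + 2*(-2) = -14 - 4 = -18)
W(Y) = -18*sqrt(Y)
E(n, u) = -27*sqrt(2)*sqrt(-sqrt(n)) (E(n, u) = -9*3*sqrt(2)*sqrt(-sqrt(n)) = -27*sqrt(2)*sqrt(-sqrt(n)))
E((-4)**2, -17)/960 + 17964/39652 = -27*sqrt(2)*sqrt(-sqrt((-4)**2))/960 + 17964/39652 = -27*sqrt(2)*sqrt(-sqrt(16))*(1/960) + 17964*(1/39652) = -27*sqrt(2)*sqrt(-1*4)*(1/960) + 4491/9913 = -27*sqrt(2)*sqrt(-4)*(1/960) + 4491/9913 = -27*sqrt(2)*2*I*(1/960) + 4491/9913 = -54*I*sqrt(2)*(1/960) + 4491/9913 = -9*I*sqrt(2)/160 + 4491/9913 = 4491/9913 - 9*I*sqrt(2)/160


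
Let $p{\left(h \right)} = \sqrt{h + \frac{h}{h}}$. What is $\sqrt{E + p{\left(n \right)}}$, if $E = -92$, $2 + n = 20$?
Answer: $\sqrt{-92 + \sqrt{19}} \approx 9.3617 i$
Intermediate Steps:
$n = 18$ ($n = -2 + 20 = 18$)
$p{\left(h \right)} = \sqrt{1 + h}$ ($p{\left(h \right)} = \sqrt{h + 1} = \sqrt{1 + h}$)
$\sqrt{E + p{\left(n \right)}} = \sqrt{-92 + \sqrt{1 + 18}} = \sqrt{-92 + \sqrt{19}}$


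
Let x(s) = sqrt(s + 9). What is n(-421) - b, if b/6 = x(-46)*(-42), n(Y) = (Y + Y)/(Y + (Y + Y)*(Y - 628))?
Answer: -2/2097 + 252*I*sqrt(37) ≈ -0.00095374 + 1532.9*I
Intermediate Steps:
n(Y) = 2*Y/(Y + 2*Y*(-628 + Y)) (n(Y) = (2*Y)/(Y + (2*Y)*(-628 + Y)) = (2*Y)/(Y + 2*Y*(-628 + Y)) = 2*Y/(Y + 2*Y*(-628 + Y)))
x(s) = sqrt(9 + s)
b = -252*I*sqrt(37) (b = 6*(sqrt(9 - 46)*(-42)) = 6*(sqrt(-37)*(-42)) = 6*((I*sqrt(37))*(-42)) = 6*(-42*I*sqrt(37)) = -252*I*sqrt(37) ≈ -1532.9*I)
n(-421) - b = 2/(-1255 + 2*(-421)) - (-252)*I*sqrt(37) = 2/(-1255 - 842) + 252*I*sqrt(37) = 2/(-2097) + 252*I*sqrt(37) = 2*(-1/2097) + 252*I*sqrt(37) = -2/2097 + 252*I*sqrt(37)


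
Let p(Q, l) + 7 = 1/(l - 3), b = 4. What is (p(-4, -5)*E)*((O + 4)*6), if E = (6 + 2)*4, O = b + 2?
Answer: -13680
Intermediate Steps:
p(Q, l) = -7 + 1/(-3 + l) (p(Q, l) = -7 + 1/(l - 3) = -7 + 1/(-3 + l))
O = 6 (O = 4 + 2 = 6)
E = 32 (E = 8*4 = 32)
(p(-4, -5)*E)*((O + 4)*6) = (((22 - 7*(-5))/(-3 - 5))*32)*((6 + 4)*6) = (((22 + 35)/(-8))*32)*(10*6) = (-⅛*57*32)*60 = -57/8*32*60 = -228*60 = -13680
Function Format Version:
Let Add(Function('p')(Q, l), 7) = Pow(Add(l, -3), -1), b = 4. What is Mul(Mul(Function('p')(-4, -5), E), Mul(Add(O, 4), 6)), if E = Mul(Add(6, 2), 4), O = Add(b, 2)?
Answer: -13680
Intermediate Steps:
Function('p')(Q, l) = Add(-7, Pow(Add(-3, l), -1)) (Function('p')(Q, l) = Add(-7, Pow(Add(l, -3), -1)) = Add(-7, Pow(Add(-3, l), -1)))
O = 6 (O = Add(4, 2) = 6)
E = 32 (E = Mul(8, 4) = 32)
Mul(Mul(Function('p')(-4, -5), E), Mul(Add(O, 4), 6)) = Mul(Mul(Mul(Pow(Add(-3, -5), -1), Add(22, Mul(-7, -5))), 32), Mul(Add(6, 4), 6)) = Mul(Mul(Mul(Pow(-8, -1), Add(22, 35)), 32), Mul(10, 6)) = Mul(Mul(Mul(Rational(-1, 8), 57), 32), 60) = Mul(Mul(Rational(-57, 8), 32), 60) = Mul(-228, 60) = -13680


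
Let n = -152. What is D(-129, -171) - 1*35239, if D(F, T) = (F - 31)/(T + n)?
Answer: -11382037/323 ≈ -35239.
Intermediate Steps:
D(F, T) = (-31 + F)/(-152 + T) (D(F, T) = (F - 31)/(T - 152) = (-31 + F)/(-152 + T))
D(-129, -171) - 1*35239 = (-31 - 129)/(-152 - 171) - 1*35239 = -160/(-323) - 35239 = -1/323*(-160) - 35239 = 160/323 - 35239 = -11382037/323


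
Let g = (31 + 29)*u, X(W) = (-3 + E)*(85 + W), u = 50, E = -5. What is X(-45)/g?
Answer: -8/75 ≈ -0.10667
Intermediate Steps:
X(W) = -680 - 8*W (X(W) = (-3 - 5)*(85 + W) = -8*(85 + W) = -680 - 8*W)
g = 3000 (g = (31 + 29)*50 = 60*50 = 3000)
X(-45)/g = (-680 - 8*(-45))/3000 = (-680 + 360)*(1/3000) = -320*1/3000 = -8/75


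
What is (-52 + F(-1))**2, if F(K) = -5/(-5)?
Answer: 2601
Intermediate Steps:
F(K) = 1 (F(K) = -5*(-1/5) = 1)
(-52 + F(-1))**2 = (-52 + 1)**2 = (-51)**2 = 2601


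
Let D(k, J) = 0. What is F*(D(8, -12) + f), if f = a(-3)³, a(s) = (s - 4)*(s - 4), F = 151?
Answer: 17764999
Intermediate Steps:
a(s) = (-4 + s)² (a(s) = (-4 + s)*(-4 + s) = (-4 + s)²)
f = 117649 (f = ((-4 - 3)²)³ = ((-7)²)³ = 49³ = 117649)
F*(D(8, -12) + f) = 151*(0 + 117649) = 151*117649 = 17764999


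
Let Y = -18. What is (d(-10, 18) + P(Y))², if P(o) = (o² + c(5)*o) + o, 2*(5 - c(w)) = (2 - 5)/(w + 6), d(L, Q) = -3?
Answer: 5363856/121 ≈ 44329.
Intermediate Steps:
c(w) = 5 + 3/(2*(6 + w)) (c(w) = 5 - (2 - 5)/(2*(w + 6)) = 5 - (-3)/(2*(6 + w)) = 5 + 3/(2*(6 + w)))
P(o) = o² + 135*o/22 (P(o) = (o² + ((63 + 10*5)/(2*(6 + 5)))*o) + o = (o² + ((½)*(63 + 50)/11)*o) + o = (o² + ((½)*(1/11)*113)*o) + o = (o² + 113*o/22) + o = o² + 135*o/22)
(d(-10, 18) + P(Y))² = (-3 + (1/22)*(-18)*(135 + 22*(-18)))² = (-3 + (1/22)*(-18)*(135 - 396))² = (-3 + (1/22)*(-18)*(-261))² = (-3 + 2349/11)² = (2316/11)² = 5363856/121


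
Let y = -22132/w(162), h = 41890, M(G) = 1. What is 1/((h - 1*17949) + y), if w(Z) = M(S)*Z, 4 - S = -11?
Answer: 81/1928155 ≈ 4.2009e-5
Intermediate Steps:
S = 15 (S = 4 - 1*(-11) = 4 + 11 = 15)
w(Z) = Z (w(Z) = 1*Z = Z)
y = -11066/81 (y = -22132/162 = -22132*1/162 = -11066/81 ≈ -136.62)
1/((h - 1*17949) + y) = 1/((41890 - 1*17949) - 11066/81) = 1/((41890 - 17949) - 11066/81) = 1/(23941 - 11066/81) = 1/(1928155/81) = 81/1928155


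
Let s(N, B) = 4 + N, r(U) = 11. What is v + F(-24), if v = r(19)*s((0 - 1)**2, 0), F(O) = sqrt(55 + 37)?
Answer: 55 + 2*sqrt(23) ≈ 64.592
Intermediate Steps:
F(O) = 2*sqrt(23) (F(O) = sqrt(92) = 2*sqrt(23))
v = 55 (v = 11*(4 + (0 - 1)**2) = 11*(4 + (-1)**2) = 11*(4 + 1) = 11*5 = 55)
v + F(-24) = 55 + 2*sqrt(23)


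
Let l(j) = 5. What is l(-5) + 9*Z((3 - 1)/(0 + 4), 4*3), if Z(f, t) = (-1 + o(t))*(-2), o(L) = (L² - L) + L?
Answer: -2569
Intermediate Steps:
o(L) = L²
Z(f, t) = 2 - 2*t² (Z(f, t) = (-1 + t²)*(-2) = 2 - 2*t²)
l(-5) + 9*Z((3 - 1)/(0 + 4), 4*3) = 5 + 9*(2 - 2*(4*3)²) = 5 + 9*(2 - 2*12²) = 5 + 9*(2 - 2*144) = 5 + 9*(2 - 288) = 5 + 9*(-286) = 5 - 2574 = -2569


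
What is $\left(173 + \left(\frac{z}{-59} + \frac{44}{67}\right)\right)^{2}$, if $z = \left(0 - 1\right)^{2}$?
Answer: $\frac{471142214404}{15626209} \approx 30151.0$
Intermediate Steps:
$z = 1$ ($z = \left(-1\right)^{2} = 1$)
$\left(173 + \left(\frac{z}{-59} + \frac{44}{67}\right)\right)^{2} = \left(173 + \left(1 \frac{1}{-59} + \frac{44}{67}\right)\right)^{2} = \left(173 + \left(1 \left(- \frac{1}{59}\right) + 44 \cdot \frac{1}{67}\right)\right)^{2} = \left(173 + \left(- \frac{1}{59} + \frac{44}{67}\right)\right)^{2} = \left(173 + \frac{2529}{3953}\right)^{2} = \left(\frac{686398}{3953}\right)^{2} = \frac{471142214404}{15626209}$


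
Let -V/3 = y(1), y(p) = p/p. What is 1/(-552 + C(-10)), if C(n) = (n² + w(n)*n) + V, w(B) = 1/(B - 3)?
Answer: -13/5905 ≈ -0.0022015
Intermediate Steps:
y(p) = 1
w(B) = 1/(-3 + B)
V = -3 (V = -3*1 = -3)
C(n) = -3 + n² + n/(-3 + n) (C(n) = (n² + n/(-3 + n)) - 3 = -3 + n² + n/(-3 + n))
1/(-552 + C(-10)) = 1/(-552 + (-10 + (-3 - 10)*(-3 + (-10)²))/(-3 - 10)) = 1/(-552 + (-10 - 13*(-3 + 100))/(-13)) = 1/(-552 - (-10 - 13*97)/13) = 1/(-552 - (-10 - 1261)/13) = 1/(-552 - 1/13*(-1271)) = 1/(-552 + 1271/13) = 1/(-5905/13) = -13/5905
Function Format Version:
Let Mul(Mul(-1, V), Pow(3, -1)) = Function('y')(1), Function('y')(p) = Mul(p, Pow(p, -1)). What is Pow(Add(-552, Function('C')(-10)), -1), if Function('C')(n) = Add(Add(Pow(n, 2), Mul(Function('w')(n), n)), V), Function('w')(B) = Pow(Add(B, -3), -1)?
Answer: Rational(-13, 5905) ≈ -0.0022015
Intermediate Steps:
Function('y')(p) = 1
Function('w')(B) = Pow(Add(-3, B), -1)
V = -3 (V = Mul(-3, 1) = -3)
Function('C')(n) = Add(-3, Pow(n, 2), Mul(n, Pow(Add(-3, n), -1))) (Function('C')(n) = Add(Add(Pow(n, 2), Mul(Pow(Add(-3, n), -1), n)), -3) = Add(Add(Pow(n, 2), Mul(n, Pow(Add(-3, n), -1))), -3) = Add(-3, Pow(n, 2), Mul(n, Pow(Add(-3, n), -1))))
Pow(Add(-552, Function('C')(-10)), -1) = Pow(Add(-552, Mul(Pow(Add(-3, -10), -1), Add(-10, Mul(Add(-3, -10), Add(-3, Pow(-10, 2)))))), -1) = Pow(Add(-552, Mul(Pow(-13, -1), Add(-10, Mul(-13, Add(-3, 100))))), -1) = Pow(Add(-552, Mul(Rational(-1, 13), Add(-10, Mul(-13, 97)))), -1) = Pow(Add(-552, Mul(Rational(-1, 13), Add(-10, -1261))), -1) = Pow(Add(-552, Mul(Rational(-1, 13), -1271)), -1) = Pow(Add(-552, Rational(1271, 13)), -1) = Pow(Rational(-5905, 13), -1) = Rational(-13, 5905)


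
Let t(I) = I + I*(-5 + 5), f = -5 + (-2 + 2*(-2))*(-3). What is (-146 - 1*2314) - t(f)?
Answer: -2473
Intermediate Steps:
f = 13 (f = -5 + (-2 - 4)*(-3) = -5 - 6*(-3) = -5 + 18 = 13)
t(I) = I (t(I) = I + I*0 = I + 0 = I)
(-146 - 1*2314) - t(f) = (-146 - 1*2314) - 1*13 = (-146 - 2314) - 13 = -2460 - 13 = -2473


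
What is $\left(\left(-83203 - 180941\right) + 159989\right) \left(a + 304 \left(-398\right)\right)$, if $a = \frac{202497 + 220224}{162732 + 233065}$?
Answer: $\frac{4987758798336965}{395797} \approx 1.2602 \cdot 10^{10}$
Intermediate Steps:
$a = \frac{422721}{395797} \approx 1.068$
$\left(\left(-83203 - 180941\right) + 159989\right) \left(a + 304 \left(-398\right)\right) = \left(\left(-83203 - 180941\right) + 159989\right) \left(\frac{422721}{395797} + 304 \left(-398\right)\right) = \left(-264144 + 159989\right) \left(\frac{422721}{395797} - 120992\right) = \left(-104155\right) \left(- \frac{47887847903}{395797}\right) = \frac{4987758798336965}{395797}$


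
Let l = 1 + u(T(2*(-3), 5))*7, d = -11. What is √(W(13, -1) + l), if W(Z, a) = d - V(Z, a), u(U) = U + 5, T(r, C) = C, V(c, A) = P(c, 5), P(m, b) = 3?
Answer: √57 ≈ 7.5498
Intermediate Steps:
V(c, A) = 3
u(U) = 5 + U
l = 71 (l = 1 + (5 + 5)*7 = 1 + 10*7 = 1 + 70 = 71)
W(Z, a) = -14 (W(Z, a) = -11 - 1*3 = -11 - 3 = -14)
√(W(13, -1) + l) = √(-14 + 71) = √57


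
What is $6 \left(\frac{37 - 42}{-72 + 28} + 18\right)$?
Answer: $\frac{2391}{22} \approx 108.68$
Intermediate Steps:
$6 \left(\frac{37 - 42}{-72 + 28} + 18\right) = 6 \left(- \frac{5}{-44} + 18\right) = 6 \left(\left(-5\right) \left(- \frac{1}{44}\right) + 18\right) = 6 \left(\frac{5}{44} + 18\right) = 6 \cdot \frac{797}{44} = \frac{2391}{22}$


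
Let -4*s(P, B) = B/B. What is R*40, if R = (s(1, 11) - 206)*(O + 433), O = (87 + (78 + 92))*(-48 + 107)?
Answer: -128667000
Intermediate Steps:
s(P, B) = -¼ (s(P, B) = -B/(4*B) = -¼*1 = -¼)
O = 15163 (O = (87 + 170)*59 = 257*59 = 15163)
R = -3216675 (R = (-¼ - 206)*(15163 + 433) = -825/4*15596 = -3216675)
R*40 = -3216675*40 = -128667000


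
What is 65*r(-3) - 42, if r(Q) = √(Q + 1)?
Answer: -42 + 65*I*√2 ≈ -42.0 + 91.924*I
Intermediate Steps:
r(Q) = √(1 + Q)
65*r(-3) - 42 = 65*√(1 - 3) - 42 = 65*√(-2) - 42 = 65*(I*√2) - 42 = 65*I*√2 - 42 = -42 + 65*I*√2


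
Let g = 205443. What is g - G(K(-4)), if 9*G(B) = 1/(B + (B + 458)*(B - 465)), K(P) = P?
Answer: 393704801911/1916370 ≈ 2.0544e+5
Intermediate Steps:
G(B) = 1/(9*(B + (-465 + B)*(458 + B))) (G(B) = 1/(9*(B + (B + 458)*(B - 465))) = 1/(9*(B + (458 + B)*(-465 + B))) = 1/(9*(B + (-465 + B)*(458 + B))))
g - G(K(-4)) = 205443 - 1/(9*(-212970 + (-4)² - 6*(-4))) = 205443 - 1/(9*(-212970 + 16 + 24)) = 205443 - 1/(9*(-212930)) = 205443 - (-1)/(9*212930) = 205443 - 1*(-1/1916370) = 205443 + 1/1916370 = 393704801911/1916370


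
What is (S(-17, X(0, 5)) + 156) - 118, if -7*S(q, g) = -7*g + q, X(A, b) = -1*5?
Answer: 248/7 ≈ 35.429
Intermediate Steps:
X(A, b) = -5
S(q, g) = g - q/7 (S(q, g) = -(-7*g + q)/7 = -(q - 7*g)/7 = g - q/7)
(S(-17, X(0, 5)) + 156) - 118 = ((-5 - ⅐*(-17)) + 156) - 118 = ((-5 + 17/7) + 156) - 118 = (-18/7 + 156) - 118 = 1074/7 - 118 = 248/7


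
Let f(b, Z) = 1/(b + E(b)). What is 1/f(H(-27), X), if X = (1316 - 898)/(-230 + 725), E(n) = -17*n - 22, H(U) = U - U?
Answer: -22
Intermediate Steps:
H(U) = 0
E(n) = -22 - 17*n
X = 38/45 (X = 418/495 = 418*(1/495) = 38/45 ≈ 0.84444)
f(b, Z) = 1/(-22 - 16*b) (f(b, Z) = 1/(b + (-22 - 17*b)) = 1/(-22 - 16*b))
1/f(H(-27), X) = 1/(-1/(22 + 16*0)) = 1/(-1/(22 + 0)) = 1/(-1/22) = -22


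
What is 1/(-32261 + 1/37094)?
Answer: -37094/1196689533 ≈ -3.0997e-5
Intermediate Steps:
1/(-32261 + 1/37094) = 1/(-1196689533/37094) = -37094/1196689533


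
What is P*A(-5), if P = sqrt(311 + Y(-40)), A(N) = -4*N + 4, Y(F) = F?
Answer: 24*sqrt(271) ≈ 395.09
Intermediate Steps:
A(N) = 4 - 4*N
P = sqrt(271) (P = sqrt(311 - 40) = sqrt(271) ≈ 16.462)
P*A(-5) = sqrt(271)*(4 - 4*(-5)) = sqrt(271)*(4 + 20) = sqrt(271)*24 = 24*sqrt(271)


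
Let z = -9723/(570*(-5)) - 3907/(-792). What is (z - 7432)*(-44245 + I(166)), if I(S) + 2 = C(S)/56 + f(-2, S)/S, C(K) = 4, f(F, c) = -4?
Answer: 143590624927740301/437144400 ≈ 3.2847e+8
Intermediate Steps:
I(S) = -27/14 - 4/S (I(S) = -2 + (4/56 - 4/S) = -2 + (4*(1/56) - 4/S) = -2 + (1/14 - 4/S) = -27/14 - 4/S)
z = 3139261/376200 (z = -9723/(-2850) - 3907*(-1/792) = -9723*(-1/2850) + 3907/792 = 3241/950 + 3907/792 = 3139261/376200 ≈ 8.3447)
(z - 7432)*(-44245 + I(166)) = (3139261/376200 - 7432)*(-44245 + (-27/14 - 4/166)) = -2792779139*(-44245 + (-27/14 - 4*1/166))/376200 = -2792779139*(-44245 + (-27/14 - 2/83))/376200 = -2792779139*(-44245 - 2269/1162)/376200 = -2792779139/376200*(-51414959/1162) = 143590624927740301/437144400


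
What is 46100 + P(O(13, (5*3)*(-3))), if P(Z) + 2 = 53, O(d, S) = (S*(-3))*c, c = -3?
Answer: 46151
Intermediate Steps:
O(d, S) = 9*S (O(d, S) = (S*(-3))*(-3) = -3*S*(-3) = 9*S)
P(Z) = 51 (P(Z) = -2 + 53 = 51)
46100 + P(O(13, (5*3)*(-3))) = 46100 + 51 = 46151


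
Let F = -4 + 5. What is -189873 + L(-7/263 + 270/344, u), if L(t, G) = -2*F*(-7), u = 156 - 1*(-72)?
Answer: -189859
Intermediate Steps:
u = 228 (u = 156 + 72 = 228)
F = 1
L(t, G) = 14 (L(t, G) = -2*1*(-7) = -2*(-7) = 14)
-189873 + L(-7/263 + 270/344, u) = -189873 + 14 = -189859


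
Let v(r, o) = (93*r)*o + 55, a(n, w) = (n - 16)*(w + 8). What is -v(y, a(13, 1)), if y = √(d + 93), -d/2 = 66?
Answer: -55 + 2511*I*√39 ≈ -55.0 + 15681.0*I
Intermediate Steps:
d = -132 (d = -2*66 = -132)
y = I*√39 (y = √(-132 + 93) = √(-39) = I*√39 ≈ 6.245*I)
a(n, w) = (-16 + n)*(8 + w)
v(r, o) = 55 + 93*o*r (v(r, o) = 93*o*r + 55 = 55 + 93*o*r)
-v(y, a(13, 1)) = -(55 + 93*(-128 - 16*1 + 8*13 + 13*1)*(I*√39)) = -(55 + 93*(-128 - 16 + 104 + 13)*(I*√39)) = -(55 + 93*(-27)*(I*√39)) = -(55 - 2511*I*√39) = -55 + 2511*I*√39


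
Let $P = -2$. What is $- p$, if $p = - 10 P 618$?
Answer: $-12360$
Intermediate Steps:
$p = 12360$ ($p = \left(-10\right) \left(-2\right) 618 = 20 \cdot 618 = 12360$)
$- p = \left(-1\right) 12360 = -12360$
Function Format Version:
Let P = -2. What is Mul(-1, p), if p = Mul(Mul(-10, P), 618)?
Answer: -12360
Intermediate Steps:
p = 12360 (p = Mul(Mul(-10, -2), 618) = Mul(20, 618) = 12360)
Mul(-1, p) = Mul(-1, 12360) = -12360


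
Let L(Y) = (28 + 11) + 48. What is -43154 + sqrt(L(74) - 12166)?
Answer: -43154 + I*sqrt(12079) ≈ -43154.0 + 109.9*I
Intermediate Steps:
L(Y) = 87 (L(Y) = 39 + 48 = 87)
-43154 + sqrt(L(74) - 12166) = -43154 + sqrt(87 - 12166) = -43154 + sqrt(-12079) = -43154 + I*sqrt(12079)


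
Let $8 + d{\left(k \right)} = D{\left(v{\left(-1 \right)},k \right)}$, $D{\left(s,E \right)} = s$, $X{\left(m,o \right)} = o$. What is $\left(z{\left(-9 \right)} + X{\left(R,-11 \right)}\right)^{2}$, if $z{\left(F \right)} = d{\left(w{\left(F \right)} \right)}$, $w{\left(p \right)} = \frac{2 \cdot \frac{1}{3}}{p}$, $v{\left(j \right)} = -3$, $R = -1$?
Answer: $484$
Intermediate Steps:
$w{\left(p \right)} = \frac{2}{3 p}$ ($w{\left(p \right)} = \frac{2 \cdot \frac{1}{3}}{p} = \frac{2}{3 p}$)
$d{\left(k \right)} = -11$ ($d{\left(k \right)} = -8 - 3 = -11$)
$z{\left(F \right)} = -11$
$\left(z{\left(-9 \right)} + X{\left(R,-11 \right)}\right)^{2} = \left(-11 - 11\right)^{2} = \left(-22\right)^{2} = 484$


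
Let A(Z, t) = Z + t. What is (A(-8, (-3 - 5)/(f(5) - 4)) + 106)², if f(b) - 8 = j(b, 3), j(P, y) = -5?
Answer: 11236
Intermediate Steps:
f(b) = 3 (f(b) = 8 - 5 = 3)
(A(-8, (-3 - 5)/(f(5) - 4)) + 106)² = ((-8 + (-3 - 5)/(3 - 4)) + 106)² = ((-8 - 8/(-1)) + 106)² = ((-8 - 8*(-1)) + 106)² = ((-8 + 8) + 106)² = (0 + 106)² = 106² = 11236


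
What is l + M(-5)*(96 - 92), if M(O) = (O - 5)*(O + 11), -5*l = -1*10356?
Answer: 9156/5 ≈ 1831.2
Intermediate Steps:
l = 10356/5 (l = -(-1)*10356/5 = -1/5*(-10356) = 10356/5 ≈ 2071.2)
M(O) = (-5 + O)*(11 + O)
l + M(-5)*(96 - 92) = 10356/5 + (-55 + (-5)**2 + 6*(-5))*(96 - 92) = 10356/5 + (-55 + 25 - 30)*4 = 10356/5 - 60*4 = 10356/5 - 240 = 9156/5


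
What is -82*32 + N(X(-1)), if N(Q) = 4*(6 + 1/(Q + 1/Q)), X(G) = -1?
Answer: -2602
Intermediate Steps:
N(Q) = 24 + 4/(Q + 1/Q) (N(Q) = 4*(6 + 1/(Q + 1/Q)) = 24 + 4/(Q + 1/Q))
-82*32 + N(X(-1)) = -82*32 + 4*(6 - 1 + 6*(-1)**2)/(1 + (-1)**2) = -2624 + 4*(6 - 1 + 6*1)/(1 + 1) = -2624 + 4*(6 - 1 + 6)/2 = -2624 + 4*(1/2)*11 = -2624 + 22 = -2602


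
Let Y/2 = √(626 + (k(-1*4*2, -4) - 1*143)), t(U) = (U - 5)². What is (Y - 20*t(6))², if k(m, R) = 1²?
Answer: 576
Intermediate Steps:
t(U) = (-5 + U)²
k(m, R) = 1
Y = 44 (Y = 2*√(626 + (1 - 1*143)) = 2*√(626 + (1 - 143)) = 2*√(626 - 142) = 2*√484 = 2*22 = 44)
(Y - 20*t(6))² = (44 - 20*(-5 + 6)²)² = (44 - 20*1²)² = (44 - 20*1)² = (44 - 20)² = 24² = 576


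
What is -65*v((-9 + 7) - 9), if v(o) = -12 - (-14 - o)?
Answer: 585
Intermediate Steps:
v(o) = 2 + o (v(o) = -12 + (14 + o) = 2 + o)
-65*v((-9 + 7) - 9) = -65*(2 + ((-9 + 7) - 9)) = -65*(2 + (-2 - 9)) = -65*(2 - 11) = -65*(-9) = 585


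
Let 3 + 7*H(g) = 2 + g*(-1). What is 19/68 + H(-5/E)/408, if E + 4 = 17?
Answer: 5183/18564 ≈ 0.27920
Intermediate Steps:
E = 13 (E = -4 + 17 = 13)
H(g) = -1/7 - g/7 (H(g) = -3/7 + (2 + g*(-1))/7 = -3/7 + (2 - g)/7 = -3/7 + (2/7 - g/7) = -1/7 - g/7)
19/68 + H(-5/E)/408 = 19/68 + (-1/7 - (-5)/(7*13))/408 = 19*(1/68) + (-1/7 - (-5)/(7*13))*(1/408) = 19/68 + (-1/7 - 1/7*(-5/13))*(1/408) = 19/68 + (-1/7 + 5/91)*(1/408) = 19/68 - 8/91*1/408 = 19/68 - 1/4641 = 5183/18564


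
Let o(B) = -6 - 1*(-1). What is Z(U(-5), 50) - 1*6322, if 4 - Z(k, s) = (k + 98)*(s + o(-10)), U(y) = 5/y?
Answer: -10683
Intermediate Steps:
o(B) = -5 (o(B) = -6 + 1 = -5)
Z(k, s) = 4 - (-5 + s)*(98 + k) (Z(k, s) = 4 - (k + 98)*(s - 5) = 4 - (98 + k)*(-5 + s) = 4 - (-5 + s)*(98 + k))
Z(U(-5), 50) - 1*6322 = (494 - 98*50 + 5*(5/(-5)) - 1*5/(-5)*50) - 1*6322 = (494 - 4900 + 5*(5*(-⅕)) - 1*5*(-⅕)*50) - 6322 = (494 - 4900 + 5*(-1) - 1*(-1)*50) - 6322 = (494 - 4900 - 5 + 50) - 6322 = -4361 - 6322 = -10683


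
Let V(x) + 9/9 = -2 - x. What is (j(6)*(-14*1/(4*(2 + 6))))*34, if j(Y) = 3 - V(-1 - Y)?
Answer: 119/8 ≈ 14.875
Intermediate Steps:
V(x) = -3 - x (V(x) = -1 + (-2 - x) = -3 - x)
j(Y) = 5 - Y (j(Y) = 3 - (-3 - (-1 - Y)) = 3 - (-3 + (1 + Y)) = 3 - (-2 + Y) = 3 + (2 - Y) = 5 - Y)
(j(6)*(-14*1/(4*(2 + 6))))*34 = ((5 - 1*6)*(-14*1/(4*(2 + 6))))*34 = ((5 - 6)*(-14/(8*4)))*34 = -(-14)/32*34 = -1*(-7/16)*34 = (7/16)*34 = 119/8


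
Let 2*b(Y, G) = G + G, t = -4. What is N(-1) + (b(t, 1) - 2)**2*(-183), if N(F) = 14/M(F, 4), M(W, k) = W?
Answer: -197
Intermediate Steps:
b(Y, G) = G (b(Y, G) = (G + G)/2 = (2*G)/2 = G)
N(F) = 14/F
N(-1) + (b(t, 1) - 2)**2*(-183) = 14/(-1) + (1 - 2)**2*(-183) = 14*(-1) + (-1)**2*(-183) = -14 + 1*(-183) = -14 - 183 = -197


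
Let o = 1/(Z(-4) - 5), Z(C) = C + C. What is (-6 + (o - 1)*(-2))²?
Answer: 2500/169 ≈ 14.793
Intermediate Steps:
Z(C) = 2*C
o = -1/13 (o = 1/(2*(-4) - 5) = 1/(-8 - 5) = 1/(-13) = -1/13 ≈ -0.076923)
(-6 + (o - 1)*(-2))² = (-6 + (-1/13 - 1)*(-2))² = (-6 - 14/13*(-2))² = (-6 + 28/13)² = (-50/13)² = 2500/169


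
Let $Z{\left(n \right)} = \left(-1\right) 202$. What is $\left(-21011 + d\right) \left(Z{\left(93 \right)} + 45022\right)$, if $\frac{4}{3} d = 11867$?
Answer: $-542803815$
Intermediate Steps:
$Z{\left(n \right)} = -202$
$d = \frac{35601}{4}$ ($d = \frac{3}{4} \cdot 11867 = \frac{35601}{4} \approx 8900.3$)
$\left(-21011 + d\right) \left(Z{\left(93 \right)} + 45022\right) = \left(-21011 + \frac{35601}{4}\right) \left(-202 + 45022\right) = \left(- \frac{48443}{4}\right) 44820 = -542803815$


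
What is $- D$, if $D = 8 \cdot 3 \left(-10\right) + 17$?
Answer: $223$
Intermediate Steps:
$D = -223$ ($D = 24 \left(-10\right) + 17 = -240 + 17 = -223$)
$- D = \left(-1\right) \left(-223\right) = 223$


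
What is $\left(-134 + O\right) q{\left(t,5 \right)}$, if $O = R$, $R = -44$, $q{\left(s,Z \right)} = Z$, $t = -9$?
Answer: $-890$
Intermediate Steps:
$O = -44$
$\left(-134 + O\right) q{\left(t,5 \right)} = \left(-134 - 44\right) 5 = \left(-178\right) 5 = -890$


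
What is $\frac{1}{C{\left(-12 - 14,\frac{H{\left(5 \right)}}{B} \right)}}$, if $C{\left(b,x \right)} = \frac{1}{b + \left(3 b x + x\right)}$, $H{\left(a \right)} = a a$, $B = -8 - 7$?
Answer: $\frac{307}{3} \approx 102.33$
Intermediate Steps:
$B = -15$ ($B = -8 - 7 = -15$)
$H{\left(a \right)} = a^{2}$
$C{\left(b,x \right)} = \frac{1}{b + x + 3 b x}$ ($C{\left(b,x \right)} = \frac{1}{b + \left(3 b x + x\right)} = \frac{1}{b + \left(x + 3 b x\right)} = \frac{1}{b + x + 3 b x}$)
$\frac{1}{C{\left(-12 - 14,\frac{H{\left(5 \right)}}{B} \right)}} = \frac{1}{\frac{1}{\left(-12 - 14\right) + \frac{5^{2}}{-15} + 3 \left(-12 - 14\right) \frac{5^{2}}{-15}}} = \frac{1}{\frac{1}{\left(-12 - 14\right) + 25 \left(- \frac{1}{15}\right) + 3 \left(-12 - 14\right) 25 \left(- \frac{1}{15}\right)}} = \frac{1}{\frac{1}{-26 - \frac{5}{3} + 3 \left(-26\right) \left(- \frac{5}{3}\right)}} = \frac{1}{\frac{1}{-26 - \frac{5}{3} + 130}} = \frac{1}{\frac{1}{\frac{307}{3}}} = \frac{1}{\frac{3}{307}} = \frac{307}{3}$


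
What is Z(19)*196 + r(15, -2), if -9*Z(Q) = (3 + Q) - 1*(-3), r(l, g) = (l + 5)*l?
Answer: -2200/9 ≈ -244.44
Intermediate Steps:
r(l, g) = l*(5 + l) (r(l, g) = (5 + l)*l = l*(5 + l))
Z(Q) = -⅔ - Q/9 (Z(Q) = -((3 + Q) - 1*(-3))/9 = -((3 + Q) + 3)/9 = -(6 + Q)/9 = -⅔ - Q/9)
Z(19)*196 + r(15, -2) = (-⅔ - ⅑*19)*196 + 15*(5 + 15) = (-⅔ - 19/9)*196 + 15*20 = -25/9*196 + 300 = -4900/9 + 300 = -2200/9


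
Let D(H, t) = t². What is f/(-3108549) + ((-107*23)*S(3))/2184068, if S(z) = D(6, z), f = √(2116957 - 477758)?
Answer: -22149/2184068 - √1639199/3108549 ≈ -0.010553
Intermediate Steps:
f = √1639199 ≈ 1280.3
S(z) = z²
f/(-3108549) + ((-107*23)*S(3))/2184068 = √1639199/(-3108549) + (-107*23*3²)/2184068 = √1639199*(-1/3108549) - 2461*9*(1/2184068) = -√1639199/3108549 - 22149*1/2184068 = -√1639199/3108549 - 22149/2184068 = -22149/2184068 - √1639199/3108549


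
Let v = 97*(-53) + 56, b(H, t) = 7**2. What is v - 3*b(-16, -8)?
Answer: -5232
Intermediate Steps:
b(H, t) = 49
v = -5085 (v = -5141 + 56 = -5085)
v - 3*b(-16, -8) = -5085 - 3*49 = -5085 - 147 = -5232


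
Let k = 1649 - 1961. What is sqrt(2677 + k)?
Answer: sqrt(2365) ≈ 48.631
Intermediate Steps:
k = -312
sqrt(2677 + k) = sqrt(2677 - 312) = sqrt(2365)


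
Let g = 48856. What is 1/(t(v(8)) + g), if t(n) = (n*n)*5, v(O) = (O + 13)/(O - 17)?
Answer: 9/439949 ≈ 2.0457e-5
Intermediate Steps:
v(O) = (13 + O)/(-17 + O)
t(n) = 5*n² (t(n) = n²*5 = 5*n²)
1/(t(v(8)) + g) = 1/(5*((13 + 8)/(-17 + 8))² + 48856) = 1/(5*(21/(-9))² + 48856) = 1/(5*(-⅑*21)² + 48856) = 1/(5*(-7/3)² + 48856) = 1/(5*(49/9) + 48856) = 1/(245/9 + 48856) = 1/(439949/9) = 9/439949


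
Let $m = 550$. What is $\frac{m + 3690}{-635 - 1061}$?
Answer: $- \frac{5}{2} \approx -2.5$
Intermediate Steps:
$\frac{m + 3690}{-635 - 1061} = \frac{550 + 3690}{-635 - 1061} = \frac{4240}{-1696} = 4240 \left(- \frac{1}{1696}\right) = - \frac{5}{2}$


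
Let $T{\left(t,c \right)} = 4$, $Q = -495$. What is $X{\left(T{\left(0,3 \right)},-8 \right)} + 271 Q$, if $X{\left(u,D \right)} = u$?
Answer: $-134141$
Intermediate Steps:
$X{\left(T{\left(0,3 \right)},-8 \right)} + 271 Q = 4 + 271 \left(-495\right) = 4 - 134145 = -134141$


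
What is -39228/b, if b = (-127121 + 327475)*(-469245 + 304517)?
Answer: 1401/1178711204 ≈ 1.1886e-6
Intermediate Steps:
b = -33003913712 (b = 200354*(-164728) = -33003913712)
-39228/b = -39228/(-33003913712) = -39228*(-1/33003913712) = 1401/1178711204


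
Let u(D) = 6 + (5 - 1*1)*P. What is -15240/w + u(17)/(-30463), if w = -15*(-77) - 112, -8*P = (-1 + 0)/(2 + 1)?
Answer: -2785575311/190637454 ≈ -14.612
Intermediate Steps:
P = 1/24 (P = -(-1 + 0)/(8*(2 + 1)) = -(-1)/(8*3) = -⅛*(-⅓) = 1/24 ≈ 0.041667)
w = 1043 (w = 1155 - 112 = 1043)
u(D) = 37/6 (u(D) = 6 + (5 - 1*1)*(1/24) = 6 + (5 - 1)*(1/24) = 6 + 4*(1/24) = 6 + ⅙ = 37/6)
-15240/w + u(17)/(-30463) = -15240/1043 + (37/6)/(-30463) = -15240*1/1043 + (37/6)*(-1/30463) = -15240/1043 - 37/182778 = -2785575311/190637454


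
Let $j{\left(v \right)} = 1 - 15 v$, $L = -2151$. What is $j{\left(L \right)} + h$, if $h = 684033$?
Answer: $716299$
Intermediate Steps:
$j{\left(L \right)} + h = \left(1 - -32265\right) + 684033 = \left(1 + 32265\right) + 684033 = 32266 + 684033 = 716299$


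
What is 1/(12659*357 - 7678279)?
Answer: -1/3159016 ≈ -3.1655e-7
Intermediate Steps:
1/(12659*357 - 7678279) = 1/(4519263 - 7678279) = 1/(-3159016) = -1/3159016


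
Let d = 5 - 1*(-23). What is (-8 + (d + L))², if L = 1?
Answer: 441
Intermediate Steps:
d = 28 (d = 5 + 23 = 28)
(-8 + (d + L))² = (-8 + (28 + 1))² = (-8 + 29)² = 21² = 441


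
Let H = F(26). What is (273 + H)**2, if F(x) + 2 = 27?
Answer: 88804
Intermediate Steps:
F(x) = 25 (F(x) = -2 + 27 = 25)
H = 25
(273 + H)**2 = (273 + 25)**2 = 298**2 = 88804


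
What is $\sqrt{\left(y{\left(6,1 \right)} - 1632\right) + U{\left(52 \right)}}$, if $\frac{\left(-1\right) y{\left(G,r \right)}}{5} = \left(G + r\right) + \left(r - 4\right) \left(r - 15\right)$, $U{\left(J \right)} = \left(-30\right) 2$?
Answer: $i \sqrt{1937} \approx 44.011 i$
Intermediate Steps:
$U{\left(J \right)} = -60$
$y{\left(G,r \right)} = - 5 G - 5 r - 5 \left(-15 + r\right) \left(-4 + r\right)$ ($y{\left(G,r \right)} = - 5 \left(\left(G + r\right) + \left(r - 4\right) \left(r - 15\right)\right) = - 5 \left(\left(G + r\right) + \left(-4 + r\right) \left(-15 + r\right)\right) = - 5 \left(\left(G + r\right) + \left(-15 + r\right) \left(-4 + r\right)\right) = - 5 \left(G + r + \left(-15 + r\right) \left(-4 + r\right)\right) = - 5 G - 5 r - 5 \left(-15 + r\right) \left(-4 + r\right)$)
$\sqrt{\left(y{\left(6,1 \right)} - 1632\right) + U{\left(52 \right)}} = \sqrt{\left(\left(-300 - 30 - 5 \cdot 1^{2} + 90 \cdot 1\right) - 1632\right) - 60} = \sqrt{\left(\left(-300 - 30 - 5 + 90\right) - 1632\right) - 60} = \sqrt{\left(-245 - 1632\right) - 60} = \sqrt{-1877 - 60} = \sqrt{-1937} = i \sqrt{1937}$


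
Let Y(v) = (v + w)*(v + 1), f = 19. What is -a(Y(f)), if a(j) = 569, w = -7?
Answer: -569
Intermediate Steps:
Y(v) = (1 + v)*(-7 + v) (Y(v) = (v - 7)*(v + 1) = (-7 + v)*(1 + v) = (1 + v)*(-7 + v))
-a(Y(f)) = -1*569 = -569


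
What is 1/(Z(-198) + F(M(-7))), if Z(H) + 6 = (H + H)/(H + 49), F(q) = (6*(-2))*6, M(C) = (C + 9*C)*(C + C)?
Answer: -149/11226 ≈ -0.013273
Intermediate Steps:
M(C) = 20*C**2 (M(C) = (10*C)*(2*C) = 20*C**2)
F(q) = -72 (F(q) = -12*6 = -72)
Z(H) = -6 + 2*H/(49 + H) (Z(H) = -6 + (H + H)/(H + 49) = -6 + (2*H)/(49 + H) = -6 + 2*H/(49 + H))
1/(Z(-198) + F(M(-7))) = 1/(2*(-147 - 2*(-198))/(49 - 198) - 72) = 1/(2*(-147 + 396)/(-149) - 72) = 1/(2*(-1/149)*249 - 72) = 1/(-498/149 - 72) = 1/(-11226/149) = -149/11226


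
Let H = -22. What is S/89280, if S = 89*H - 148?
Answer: -117/4960 ≈ -0.023589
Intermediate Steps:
S = -2106 (S = 89*(-22) - 148 = -1958 - 148 = -2106)
S/89280 = -2106/89280 = -2106*1/89280 = -117/4960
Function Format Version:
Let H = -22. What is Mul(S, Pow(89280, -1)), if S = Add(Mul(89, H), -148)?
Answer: Rational(-117, 4960) ≈ -0.023589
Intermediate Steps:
S = -2106 (S = Add(Mul(89, -22), -148) = Add(-1958, -148) = -2106)
Mul(S, Pow(89280, -1)) = Mul(-2106, Pow(89280, -1)) = Mul(-2106, Rational(1, 89280)) = Rational(-117, 4960)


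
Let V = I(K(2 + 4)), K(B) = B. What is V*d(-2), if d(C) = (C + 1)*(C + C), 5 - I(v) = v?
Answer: -4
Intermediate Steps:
I(v) = 5 - v
V = -1 (V = 5 - (2 + 4) = 5 - 1*6 = 5 - 6 = -1)
d(C) = 2*C*(1 + C) (d(C) = (1 + C)*(2*C) = 2*C*(1 + C))
V*d(-2) = -2*(-2)*(1 - 2) = -2*(-2)*(-1) = -1*4 = -4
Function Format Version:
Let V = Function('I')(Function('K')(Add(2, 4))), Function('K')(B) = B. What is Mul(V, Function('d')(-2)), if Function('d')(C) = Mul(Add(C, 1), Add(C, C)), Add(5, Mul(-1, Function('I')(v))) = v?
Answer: -4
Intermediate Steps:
Function('I')(v) = Add(5, Mul(-1, v))
V = -1 (V = Add(5, Mul(-1, Add(2, 4))) = Add(5, Mul(-1, 6)) = Add(5, -6) = -1)
Function('d')(C) = Mul(2, C, Add(1, C)) (Function('d')(C) = Mul(Add(1, C), Mul(2, C)) = Mul(2, C, Add(1, C)))
Mul(V, Function('d')(-2)) = Mul(-1, Mul(2, -2, Add(1, -2))) = Mul(-1, Mul(2, -2, -1)) = Mul(-1, 4) = -4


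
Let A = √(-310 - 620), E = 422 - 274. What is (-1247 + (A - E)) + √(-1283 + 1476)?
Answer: -1395 + √193 + I*√930 ≈ -1381.1 + 30.496*I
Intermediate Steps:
E = 148
A = I*√930 (A = √(-930) = I*√930 ≈ 30.496*I)
(-1247 + (A - E)) + √(-1283 + 1476) = (-1247 + (I*√930 - 1*148)) + √(-1283 + 1476) = (-1247 + (I*√930 - 148)) + √193 = (-1247 + (-148 + I*√930)) + √193 = (-1395 + I*√930) + √193 = -1395 + √193 + I*√930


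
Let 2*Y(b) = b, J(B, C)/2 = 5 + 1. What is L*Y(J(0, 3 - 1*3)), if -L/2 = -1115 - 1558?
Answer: 32076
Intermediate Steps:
L = 5346 (L = -2*(-1115 - 1558) = -2*(-2673) = 5346)
J(B, C) = 12 (J(B, C) = 2*(5 + 1) = 2*6 = 12)
Y(b) = b/2
L*Y(J(0, 3 - 1*3)) = 5346*((½)*12) = 5346*6 = 32076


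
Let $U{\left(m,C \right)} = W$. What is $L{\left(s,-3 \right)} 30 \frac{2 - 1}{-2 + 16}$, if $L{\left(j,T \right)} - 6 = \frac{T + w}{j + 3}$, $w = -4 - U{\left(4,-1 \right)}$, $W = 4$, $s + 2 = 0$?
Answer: $- \frac{75}{7} \approx -10.714$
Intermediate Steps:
$s = -2$ ($s = -2 + 0 = -2$)
$U{\left(m,C \right)} = 4$
$w = -8$ ($w = -4 - 4 = -8$)
$L{\left(j,T \right)} = 6 + \frac{-8 + T}{3 + j}$ ($L{\left(j,T \right)} = 6 + \frac{T - 8}{j + 3} = 6 + \frac{-8 + T}{3 + j}$)
$L{\left(s,-3 \right)} 30 \frac{2 - 1}{-2 + 16} = \frac{10 - 3 + 6 \left(-2\right)}{3 - 2} \cdot 30 \frac{2 - 1}{-2 + 16} = \frac{10 - 3 - 12}{1} \cdot 30 \cdot 1 \cdot \frac{1}{14} = 1 \left(-5\right) 30 \cdot 1 \cdot \frac{1}{14} = \left(-5\right) 30 \cdot \frac{1}{14} = \left(-150\right) \frac{1}{14} = - \frac{75}{7}$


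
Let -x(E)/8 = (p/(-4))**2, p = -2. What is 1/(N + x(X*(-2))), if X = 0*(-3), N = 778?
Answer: 1/776 ≈ 0.0012887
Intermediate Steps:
X = 0
x(E) = -2 (x(E) = -8*(-2/(-4))**2 = -8*(-2*(-1/4))**2 = -8*(1/2)**2 = -8*1/4 = -2)
1/(N + x(X*(-2))) = 1/(778 - 2) = 1/776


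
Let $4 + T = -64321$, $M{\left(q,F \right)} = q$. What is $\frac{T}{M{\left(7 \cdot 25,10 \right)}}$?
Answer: $- \frac{2573}{7} \approx -367.57$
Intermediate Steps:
$T = -64325$ ($T = -4 - 64321 = -64325$)
$\frac{T}{M{\left(7 \cdot 25,10 \right)}} = - \frac{64325}{7 \cdot 25} = - \frac{64325}{175} = \left(-64325\right) \frac{1}{175} = - \frac{2573}{7}$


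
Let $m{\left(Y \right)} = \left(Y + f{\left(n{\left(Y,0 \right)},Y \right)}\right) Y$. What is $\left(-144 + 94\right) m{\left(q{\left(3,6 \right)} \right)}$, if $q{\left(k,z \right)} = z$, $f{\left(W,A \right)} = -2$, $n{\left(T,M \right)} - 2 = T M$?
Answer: $-1200$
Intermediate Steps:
$n{\left(T,M \right)} = 2 + M T$ ($n{\left(T,M \right)} = 2 + T M = 2 + M T$)
$m{\left(Y \right)} = Y \left(-2 + Y\right)$ ($m{\left(Y \right)} = \left(Y - 2\right) Y = \left(-2 + Y\right) Y = Y \left(-2 + Y\right)$)
$\left(-144 + 94\right) m{\left(q{\left(3,6 \right)} \right)} = \left(-144 + 94\right) 6 \left(-2 + 6\right) = - 50 \cdot 6 \cdot 4 = \left(-50\right) 24 = -1200$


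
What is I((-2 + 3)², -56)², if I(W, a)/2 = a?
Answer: 12544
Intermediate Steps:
I(W, a) = 2*a
I((-2 + 3)², -56)² = (2*(-56))² = (-112)² = 12544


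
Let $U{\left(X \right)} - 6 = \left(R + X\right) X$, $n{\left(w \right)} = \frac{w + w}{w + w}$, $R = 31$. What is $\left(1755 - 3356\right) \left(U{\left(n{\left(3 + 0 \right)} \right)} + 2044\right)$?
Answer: $-3333282$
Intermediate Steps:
$n{\left(w \right)} = 1$ ($n{\left(w \right)} = \frac{2 w}{2 w} = 2 w \frac{1}{2 w} = 1$)
$U{\left(X \right)} = 6 + X \left(31 + X\right)$ ($U{\left(X \right)} = 6 + \left(31 + X\right) X = 6 + X \left(31 + X\right)$)
$\left(1755 - 3356\right) \left(U{\left(n{\left(3 + 0 \right)} \right)} + 2044\right) = \left(1755 - 3356\right) \left(\left(6 + 1^{2} + 31 \cdot 1\right) + 2044\right) = - 1601 \left(\left(6 + 1 + 31\right) + 2044\right) = - 1601 \left(38 + 2044\right) = \left(-1601\right) 2082 = -3333282$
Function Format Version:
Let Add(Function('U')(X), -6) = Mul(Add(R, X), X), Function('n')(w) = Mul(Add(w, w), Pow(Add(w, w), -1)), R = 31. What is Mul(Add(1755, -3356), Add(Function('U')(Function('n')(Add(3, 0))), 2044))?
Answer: -3333282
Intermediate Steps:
Function('n')(w) = 1 (Function('n')(w) = Mul(Mul(2, w), Pow(Mul(2, w), -1)) = Mul(Mul(2, w), Mul(Rational(1, 2), Pow(w, -1))) = 1)
Function('U')(X) = Add(6, Mul(X, Add(31, X))) (Function('U')(X) = Add(6, Mul(Add(31, X), X)) = Add(6, Mul(X, Add(31, X))))
Mul(Add(1755, -3356), Add(Function('U')(Function('n')(Add(3, 0))), 2044)) = Mul(Add(1755, -3356), Add(Add(6, Pow(1, 2), Mul(31, 1)), 2044)) = Mul(-1601, Add(Add(6, 1, 31), 2044)) = Mul(-1601, Add(38, 2044)) = Mul(-1601, 2082) = -3333282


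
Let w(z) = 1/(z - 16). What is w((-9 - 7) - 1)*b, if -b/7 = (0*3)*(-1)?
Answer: 0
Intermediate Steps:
b = 0 (b = -7*0*3*(-1) = -0*(-1) = -7*0 = 0)
w(z) = 1/(-16 + z)
w((-9 - 7) - 1)*b = 0/(-16 + ((-9 - 7) - 1)) = 0/(-16 + (-16 - 1)) = 0/(-16 - 17) = 0/(-33) = -1/33*0 = 0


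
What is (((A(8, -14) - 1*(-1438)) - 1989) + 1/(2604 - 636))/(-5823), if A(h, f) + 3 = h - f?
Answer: 1046975/11459664 ≈ 0.091362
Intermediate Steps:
A(h, f) = -3 + h - f (A(h, f) = -3 + (h - f) = -3 + h - f)
(((A(8, -14) - 1*(-1438)) - 1989) + 1/(2604 - 636))/(-5823) = ((((-3 + 8 - 1*(-14)) - 1*(-1438)) - 1989) + 1/(2604 - 636))/(-5823) = ((((-3 + 8 + 14) + 1438) - 1989) + 1/1968)*(-1/5823) = (((19 + 1438) - 1989) + 1/1968)*(-1/5823) = ((1457 - 1989) + 1/1968)*(-1/5823) = (-532 + 1/1968)*(-1/5823) = -1046975/1968*(-1/5823) = 1046975/11459664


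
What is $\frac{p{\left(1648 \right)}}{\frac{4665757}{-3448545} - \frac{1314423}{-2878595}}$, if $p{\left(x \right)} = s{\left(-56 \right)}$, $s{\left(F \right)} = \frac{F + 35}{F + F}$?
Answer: $- \frac{5956178636565}{28473529302016} \approx -0.20918$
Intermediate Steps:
$s{\left(F \right)} = \frac{35 + F}{2 F}$
$p{\left(x \right)} = \frac{3}{16}$ ($p{\left(x \right)} = \frac{35 - 56}{2 \left(-56\right)} = \frac{1}{2} \left(- \frac{1}{56}\right) \left(-21\right) = \frac{3}{16}$)
$\frac{p{\left(1648 \right)}}{\frac{4665757}{-3448545} - \frac{1314423}{-2878595}} = \frac{3}{16 \left(\frac{4665757}{-3448545} - \frac{1314423}{-2878595}\right)} = \frac{3}{16 \left(4665757 \left(- \frac{1}{3448545}\right) - - \frac{1314423}{2878595}\right)} = \frac{3}{16 \left(- \frac{4665757}{3448545} + \frac{1314423}{2878595}\right)} = \frac{3}{16 \left(- \frac{1779595581376}{1985392878855}\right)} = \frac{3}{16} \left(- \frac{1985392878855}{1779595581376}\right) = - \frac{5956178636565}{28473529302016}$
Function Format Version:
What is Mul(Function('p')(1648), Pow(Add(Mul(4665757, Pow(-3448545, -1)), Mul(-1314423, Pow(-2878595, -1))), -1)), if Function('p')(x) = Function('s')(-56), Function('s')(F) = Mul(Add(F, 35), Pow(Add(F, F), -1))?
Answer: Rational(-5956178636565, 28473529302016) ≈ -0.20918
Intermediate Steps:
Function('s')(F) = Mul(Rational(1, 2), Pow(F, -1), Add(35, F)) (Function('s')(F) = Mul(Add(35, F), Pow(Mul(2, F), -1)) = Mul(Add(35, F), Mul(Rational(1, 2), Pow(F, -1))) = Mul(Rational(1, 2), Pow(F, -1), Add(35, F)))
Function('p')(x) = Rational(3, 16) (Function('p')(x) = Mul(Rational(1, 2), Pow(-56, -1), Add(35, -56)) = Mul(Rational(1, 2), Rational(-1, 56), -21) = Rational(3, 16))
Mul(Function('p')(1648), Pow(Add(Mul(4665757, Pow(-3448545, -1)), Mul(-1314423, Pow(-2878595, -1))), -1)) = Mul(Rational(3, 16), Pow(Add(Mul(4665757, Pow(-3448545, -1)), Mul(-1314423, Pow(-2878595, -1))), -1)) = Mul(Rational(3, 16), Pow(Add(Mul(4665757, Rational(-1, 3448545)), Mul(-1314423, Rational(-1, 2878595))), -1)) = Mul(Rational(3, 16), Pow(Add(Rational(-4665757, 3448545), Rational(1314423, 2878595)), -1)) = Mul(Rational(3, 16), Pow(Rational(-1779595581376, 1985392878855), -1)) = Mul(Rational(3, 16), Rational(-1985392878855, 1779595581376)) = Rational(-5956178636565, 28473529302016)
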